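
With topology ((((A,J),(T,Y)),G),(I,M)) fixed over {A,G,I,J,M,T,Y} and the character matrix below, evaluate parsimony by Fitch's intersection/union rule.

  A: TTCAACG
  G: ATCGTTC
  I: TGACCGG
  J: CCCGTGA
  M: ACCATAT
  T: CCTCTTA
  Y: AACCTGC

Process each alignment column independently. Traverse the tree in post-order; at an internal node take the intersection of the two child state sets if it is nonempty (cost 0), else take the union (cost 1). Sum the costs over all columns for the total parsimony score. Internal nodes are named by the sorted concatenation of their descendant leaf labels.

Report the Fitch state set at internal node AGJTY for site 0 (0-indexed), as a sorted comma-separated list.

A,C

[col 0] AJ: children A:{T}, J:{C} ∪→ {C,T}; cost 1
[col 0] TY: children T:{C}, Y:{A} ∪→ {A,C}; cost 1
[col 0] AJTY: children AJ:{C,T}, TY:{A,C} ∩→ {C}; cost 0
[col 0] AGJTY: children AJTY:{C}, G:{A} ∪→ {A,C}; cost 1
[col 0] IM: children I:{T}, M:{A} ∪→ {A,T}; cost 1
[col 0] AGIJMTY: children AGJTY:{A,C}, IM:{A,T} ∩→ {A}; cost 0
[col 1] AJ: children A:{T}, J:{C} ∪→ {C,T}; cost 1
[col 1] TY: children T:{C}, Y:{A} ∪→ {A,C}; cost 1
[col 1] AJTY: children AJ:{C,T}, TY:{A,C} ∩→ {C}; cost 0
[col 1] AGJTY: children AJTY:{C}, G:{T} ∪→ {C,T}; cost 1
[col 1] IM: children I:{G}, M:{C} ∪→ {C,G}; cost 1
[col 1] AGIJMTY: children AGJTY:{C,T}, IM:{C,G} ∩→ {C}; cost 0
[col 2] AJ: children A:{C}, J:{C} ∩→ {C}; cost 0
[col 2] TY: children T:{T}, Y:{C} ∪→ {C,T}; cost 1
[col 2] AJTY: children AJ:{C}, TY:{C,T} ∩→ {C}; cost 0
[col 2] AGJTY: children AJTY:{C}, G:{C} ∩→ {C}; cost 0
[col 2] IM: children I:{A}, M:{C} ∪→ {A,C}; cost 1
[col 2] AGIJMTY: children AGJTY:{C}, IM:{A,C} ∩→ {C}; cost 0
[col 3] AJ: children A:{A}, J:{G} ∪→ {A,G}; cost 1
[col 3] TY: children T:{C}, Y:{C} ∩→ {C}; cost 0
[col 3] AJTY: children AJ:{A,G}, TY:{C} ∪→ {A,C,G}; cost 1
[col 3] AGJTY: children AJTY:{A,C,G}, G:{G} ∩→ {G}; cost 0
[col 3] IM: children I:{C}, M:{A} ∪→ {A,C}; cost 1
[col 3] AGIJMTY: children AGJTY:{G}, IM:{A,C} ∪→ {A,C,G}; cost 1
[col 4] AJ: children A:{A}, J:{T} ∪→ {A,T}; cost 1
[col 4] TY: children T:{T}, Y:{T} ∩→ {T}; cost 0
[col 4] AJTY: children AJ:{A,T}, TY:{T} ∩→ {T}; cost 0
[col 4] AGJTY: children AJTY:{T}, G:{T} ∩→ {T}; cost 0
[col 4] IM: children I:{C}, M:{T} ∪→ {C,T}; cost 1
[col 4] AGIJMTY: children AGJTY:{T}, IM:{C,T} ∩→ {T}; cost 0
[col 5] AJ: children A:{C}, J:{G} ∪→ {C,G}; cost 1
[col 5] TY: children T:{T}, Y:{G} ∪→ {G,T}; cost 1
[col 5] AJTY: children AJ:{C,G}, TY:{G,T} ∩→ {G}; cost 0
[col 5] AGJTY: children AJTY:{G}, G:{T} ∪→ {G,T}; cost 1
[col 5] IM: children I:{G}, M:{A} ∪→ {A,G}; cost 1
[col 5] AGIJMTY: children AGJTY:{G,T}, IM:{A,G} ∩→ {G}; cost 0
[col 6] AJ: children A:{G}, J:{A} ∪→ {A,G}; cost 1
[col 6] TY: children T:{A}, Y:{C} ∪→ {A,C}; cost 1
[col 6] AJTY: children AJ:{A,G}, TY:{A,C} ∩→ {A}; cost 0
[col 6] AGJTY: children AJTY:{A}, G:{C} ∪→ {A,C}; cost 1
[col 6] IM: children I:{G}, M:{T} ∪→ {G,T}; cost 1
[col 6] AGIJMTY: children AGJTY:{A,C}, IM:{G,T} ∪→ {A,C,G,T}; cost 1
per-site changes: [4, 4, 2, 4, 2, 4, 5]; total = 25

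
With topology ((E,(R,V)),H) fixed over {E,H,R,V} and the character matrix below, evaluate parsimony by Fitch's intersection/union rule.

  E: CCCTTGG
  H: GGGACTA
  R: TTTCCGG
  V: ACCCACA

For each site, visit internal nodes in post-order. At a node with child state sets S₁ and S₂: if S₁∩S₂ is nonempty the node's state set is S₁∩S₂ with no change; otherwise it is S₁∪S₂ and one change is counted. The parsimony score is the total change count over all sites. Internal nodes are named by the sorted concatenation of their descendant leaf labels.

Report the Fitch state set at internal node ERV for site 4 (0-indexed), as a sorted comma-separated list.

[col 0] RV: children R:{T}, V:{A} ∪→ {A,T}; cost 1
[col 0] ERV: children E:{C}, RV:{A,T} ∪→ {A,C,T}; cost 1
[col 0] EHRV: children ERV:{A,C,T}, H:{G} ∪→ {A,C,G,T}; cost 1
[col 1] RV: children R:{T}, V:{C} ∪→ {C,T}; cost 1
[col 1] ERV: children E:{C}, RV:{C,T} ∩→ {C}; cost 0
[col 1] EHRV: children ERV:{C}, H:{G} ∪→ {C,G}; cost 1
[col 2] RV: children R:{T}, V:{C} ∪→ {C,T}; cost 1
[col 2] ERV: children E:{C}, RV:{C,T} ∩→ {C}; cost 0
[col 2] EHRV: children ERV:{C}, H:{G} ∪→ {C,G}; cost 1
[col 3] RV: children R:{C}, V:{C} ∩→ {C}; cost 0
[col 3] ERV: children E:{T}, RV:{C} ∪→ {C,T}; cost 1
[col 3] EHRV: children ERV:{C,T}, H:{A} ∪→ {A,C,T}; cost 1
[col 4] RV: children R:{C}, V:{A} ∪→ {A,C}; cost 1
[col 4] ERV: children E:{T}, RV:{A,C} ∪→ {A,C,T}; cost 1
[col 4] EHRV: children ERV:{A,C,T}, H:{C} ∩→ {C}; cost 0
[col 5] RV: children R:{G}, V:{C} ∪→ {C,G}; cost 1
[col 5] ERV: children E:{G}, RV:{C,G} ∩→ {G}; cost 0
[col 5] EHRV: children ERV:{G}, H:{T} ∪→ {G,T}; cost 1
[col 6] RV: children R:{G}, V:{A} ∪→ {A,G}; cost 1
[col 6] ERV: children E:{G}, RV:{A,G} ∩→ {G}; cost 0
[col 6] EHRV: children ERV:{G}, H:{A} ∪→ {A,G}; cost 1
per-site changes: [3, 2, 2, 2, 2, 2, 2]; total = 15

A,C,T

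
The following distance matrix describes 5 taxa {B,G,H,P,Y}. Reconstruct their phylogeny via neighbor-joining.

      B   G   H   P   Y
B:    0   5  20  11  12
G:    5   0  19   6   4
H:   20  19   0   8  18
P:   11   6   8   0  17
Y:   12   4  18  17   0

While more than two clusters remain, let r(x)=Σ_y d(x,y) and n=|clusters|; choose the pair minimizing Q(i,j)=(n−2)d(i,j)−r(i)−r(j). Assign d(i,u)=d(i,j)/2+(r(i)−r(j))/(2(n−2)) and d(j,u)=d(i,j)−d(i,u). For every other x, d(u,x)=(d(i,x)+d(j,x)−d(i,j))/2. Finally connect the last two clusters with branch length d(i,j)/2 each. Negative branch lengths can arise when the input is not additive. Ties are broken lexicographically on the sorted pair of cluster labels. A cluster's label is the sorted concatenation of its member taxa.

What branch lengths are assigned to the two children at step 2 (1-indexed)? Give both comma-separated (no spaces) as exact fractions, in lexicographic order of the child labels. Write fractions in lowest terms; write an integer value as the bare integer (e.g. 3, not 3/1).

1. join H+P (d=8, Q=-83) ⇒ HP; edges |H|=47/6, |P|=1/6
  updated: d(B,HP)=23/2, d(G,HP)=17/2, d(HP,Y)=27/2
2. join B+HP (d=23/2, Q=-39) ⇒ BHP; edges |B|=9/2, |HP|=7
  updated: d(BHP,G)=1, d(BHP,Y)=7
3. join BHP+G (d=1, Q=-12) ⇒ BGHP; edges |BHP|=2, |G|=-1
  updated: d(BGHP,Y)=5
4. join BGHP+Y (d=5) ⇒ BGHPY; edges |BGHP|=5/2, |Y|=5/2
final tree: (((B:9/2,(H:47/6,P:1/6):7):2,G:-1):5/2,Y:5/2)
total length: 51/2

9/2,7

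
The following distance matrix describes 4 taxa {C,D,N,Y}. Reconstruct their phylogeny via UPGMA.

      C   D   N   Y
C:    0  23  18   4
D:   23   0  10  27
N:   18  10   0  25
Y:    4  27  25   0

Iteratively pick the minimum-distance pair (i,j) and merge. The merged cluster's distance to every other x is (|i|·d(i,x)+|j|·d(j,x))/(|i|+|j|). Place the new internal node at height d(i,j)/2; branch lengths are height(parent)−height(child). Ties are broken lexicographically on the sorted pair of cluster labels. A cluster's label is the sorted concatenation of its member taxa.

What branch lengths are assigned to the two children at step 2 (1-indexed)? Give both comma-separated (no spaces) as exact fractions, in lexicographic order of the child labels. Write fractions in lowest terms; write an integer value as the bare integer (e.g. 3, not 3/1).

5,5

step 1: merge (C,Y) at d=4; branch lengths C→2, Y→2; new cluster CY
  updated: d(CY,D)=25, d(CY,N)=43/2
step 2: merge (D,N) at d=10; branch lengths D→5, N→5; new cluster DN
  updated: d(CY,DN)=93/4
step 3: merge (CY,DN) at d=93/4; branch lengths CY→77/8, DN→53/8; new cluster CDNY
final tree: ((C:2,Y:2):77/8,(D:5,N:5):53/8)
total length: 121/4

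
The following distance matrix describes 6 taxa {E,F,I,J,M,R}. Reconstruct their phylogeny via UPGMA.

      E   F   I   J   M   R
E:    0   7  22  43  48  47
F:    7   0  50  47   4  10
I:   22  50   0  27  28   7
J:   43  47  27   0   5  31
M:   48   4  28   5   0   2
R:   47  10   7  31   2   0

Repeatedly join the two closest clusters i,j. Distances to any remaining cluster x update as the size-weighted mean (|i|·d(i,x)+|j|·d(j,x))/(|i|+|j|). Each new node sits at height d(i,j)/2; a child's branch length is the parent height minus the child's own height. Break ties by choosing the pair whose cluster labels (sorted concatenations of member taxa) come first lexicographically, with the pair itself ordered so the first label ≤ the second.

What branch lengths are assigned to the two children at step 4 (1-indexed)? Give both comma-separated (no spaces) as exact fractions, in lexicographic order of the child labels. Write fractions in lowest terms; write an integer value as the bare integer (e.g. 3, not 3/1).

iteration 1: select M,R (d=2); attach at lengths (1, 1); label the merged cluster MR
  updated: d(E,MR)=95/2, d(F,MR)=7, d(I,MR)=35/2, d(J,MR)=18
iteration 2: select E,F (d=7); attach at lengths (7/2, 7/2); label the merged cluster EF
  updated: d(EF,I)=36, d(EF,J)=45, d(EF,MR)=109/4
iteration 3: select I,MR (d=35/2); attach at lengths (35/4, 31/4); label the merged cluster IMR
  updated: d(EF,IMR)=181/6, d(IMR,J)=21
iteration 4: select IMR,J (d=21); attach at lengths (7/4, 21/2); label the merged cluster IJMR
  updated: d(EF,IJMR)=271/8
iteration 5: select EF,IJMR (d=271/8); attach at lengths (215/16, 103/16); label the merged cluster EFIJMR
final tree: ((E:7/2,F:7/2):215/16,((I:35/4,(M:1,R:1):31/4):7/4,J:21/2):103/16)
total length: 461/8

7/4,21/2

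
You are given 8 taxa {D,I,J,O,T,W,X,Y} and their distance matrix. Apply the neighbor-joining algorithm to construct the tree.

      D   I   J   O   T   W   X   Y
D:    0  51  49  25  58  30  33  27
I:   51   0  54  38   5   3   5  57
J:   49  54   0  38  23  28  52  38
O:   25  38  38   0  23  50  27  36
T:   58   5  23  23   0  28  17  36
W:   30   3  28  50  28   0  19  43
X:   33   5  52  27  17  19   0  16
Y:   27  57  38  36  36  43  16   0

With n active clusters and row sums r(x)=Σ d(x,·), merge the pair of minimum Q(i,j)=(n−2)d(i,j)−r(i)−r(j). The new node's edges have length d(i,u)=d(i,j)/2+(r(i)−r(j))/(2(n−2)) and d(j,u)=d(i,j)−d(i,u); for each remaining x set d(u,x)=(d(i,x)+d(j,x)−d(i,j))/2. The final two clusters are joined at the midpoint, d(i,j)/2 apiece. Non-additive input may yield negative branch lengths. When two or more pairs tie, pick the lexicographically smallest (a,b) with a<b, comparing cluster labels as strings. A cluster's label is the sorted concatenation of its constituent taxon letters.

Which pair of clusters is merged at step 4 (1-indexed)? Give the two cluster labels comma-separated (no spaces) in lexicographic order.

IWX,JT

iteration 1: select I,W (d=3, Q=-396); attach at lengths (5/2, 1/2); label the merged cluster IW
  updated: d(D,IW)=39, d(IW,J)=79/2, d(IW,O)=85/2, d(IW,T)=15, d(IW,X)=21/2, d(IW,Y)=97/2
iteration 2: select IW,X (d=21/2, Q=-298); attach at lengths (46/5, 13/10); label the merged cluster IWX
  updated: d(D,IWX)=123/4, d(IWX,J)=81/2, d(IWX,O)=59/2, d(IWX,T)=43/4, d(IWX,Y)=27
iteration 3: select J,T (d=23, Q=-989/4); attach at lengths (519/32, 217/32); label the merged cluster JT
  updated: d(D,JT)=42, d(IWX,JT)=113/8, d(JT,O)=19, d(JT,Y)=51/2
iteration 4: select IWX,JT (d=113/8, Q=-1277/8); attach at lengths (115/16, 111/16); label the merged cluster IJTWX
  updated: d(D,IJTWX)=469/16, d(IJTWX,O)=275/16, d(IJTWX,Y)=307/16
iteration 5: select D,O (d=25, Q=-219/2); attach at lengths (425/32, 375/32); label the merged cluster DO
  updated: d(DO,IJTWX)=43/4, d(DO,Y)=19
iteration 6: select DO,IJTWX (d=43/4, Q=-783/16); attach at lengths (169/32, 175/32); label the merged cluster DIJOTWX
  updated: d(DIJOTWX,Y)=439/32
iteration 7: select DIJOTWX,Y (d=439/32); attach at lengths (439/64, 439/64); label the merged cluster DIJOTWXY
final tree: (((D:425/32,O:375/32):169/32,(((I:5/2,W:1/2):46/5,X:13/10):115/16,(J:519/32,T:217/32):111/16):175/32):439/64,Y:439/64)
total length: 3203/32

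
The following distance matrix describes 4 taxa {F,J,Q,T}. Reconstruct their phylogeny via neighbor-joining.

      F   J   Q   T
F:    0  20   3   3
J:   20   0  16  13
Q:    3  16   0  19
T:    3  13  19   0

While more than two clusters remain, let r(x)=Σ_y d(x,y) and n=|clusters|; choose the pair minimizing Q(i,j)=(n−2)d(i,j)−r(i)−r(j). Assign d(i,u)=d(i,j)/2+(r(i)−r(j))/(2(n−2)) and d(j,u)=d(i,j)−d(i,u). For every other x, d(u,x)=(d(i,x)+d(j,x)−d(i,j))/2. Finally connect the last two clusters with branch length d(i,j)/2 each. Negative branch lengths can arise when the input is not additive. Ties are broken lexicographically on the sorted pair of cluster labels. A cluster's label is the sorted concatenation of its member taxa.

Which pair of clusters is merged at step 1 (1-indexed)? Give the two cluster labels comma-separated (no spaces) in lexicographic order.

F,Q

1. join F+Q (d=3, Q=-58) ⇒ FQ; edges |F|=-3/2, |Q|=9/2
  updated: d(FQ,J)=33/2, d(FQ,T)=19/2
2. join FQ+J (d=33/2, Q=-39) ⇒ FJQ; edges |FQ|=13/2, |J|=10
  updated: d(FJQ,T)=3
3. join FJQ+T (d=3) ⇒ FJQT; edges |FJQ|=3/2, |T|=3/2
final tree: (((F:-3/2,Q:9/2):13/2,J:10):3/2,T:3/2)
total length: 45/2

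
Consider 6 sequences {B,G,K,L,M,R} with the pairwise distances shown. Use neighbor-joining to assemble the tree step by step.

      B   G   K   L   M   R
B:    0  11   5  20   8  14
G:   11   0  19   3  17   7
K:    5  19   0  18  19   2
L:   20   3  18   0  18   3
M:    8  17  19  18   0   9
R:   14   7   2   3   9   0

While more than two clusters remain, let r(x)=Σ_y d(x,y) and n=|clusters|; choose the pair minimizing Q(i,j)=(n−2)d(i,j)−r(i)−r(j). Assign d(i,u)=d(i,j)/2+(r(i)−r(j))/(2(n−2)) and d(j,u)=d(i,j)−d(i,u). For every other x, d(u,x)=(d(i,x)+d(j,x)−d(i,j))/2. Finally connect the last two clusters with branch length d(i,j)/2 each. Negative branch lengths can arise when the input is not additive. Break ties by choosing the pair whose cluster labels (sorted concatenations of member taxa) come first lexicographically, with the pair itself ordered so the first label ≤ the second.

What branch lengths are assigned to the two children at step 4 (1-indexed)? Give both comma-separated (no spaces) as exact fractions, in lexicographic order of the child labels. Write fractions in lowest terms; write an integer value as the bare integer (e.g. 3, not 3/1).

step 1: merge (G,L) at d=3, Q=-107; branch lengths G→7/8, L→17/8; new cluster GL
  updated: d(B,GL)=14, d(GL,K)=17, d(GL,M)=16, d(GL,R)=7/2
step 2: merge (B,K) at d=5, Q=-69; branch lengths B→13/6, K→17/6; new cluster BK
  updated: d(BK,GL)=13, d(BK,M)=11, d(BK,R)=11/2
step 3: merge (BK,M) at d=11, Q=-87/2; branch lengths BK→31/8, M→57/8; new cluster BKM
  updated: d(BKM,GL)=9, d(BKM,R)=7/4
step 4: merge (BKM,GL) at d=9, Q=-57/4; branch lengths BKM→29/8, GL→43/8; new cluster BGKLM
  updated: d(BGKLM,R)=-15/8
step 5: merge (BGKLM,R) at d=-15/8; branch lengths BGKLM→-15/16, R→-15/16; new cluster BGKLMR
final tree: ((((B:13/6,K:17/6):31/8,M:57/8):29/8,(G:7/8,L:17/8):43/8):-15/16,R:-15/16)
total length: 209/8

29/8,43/8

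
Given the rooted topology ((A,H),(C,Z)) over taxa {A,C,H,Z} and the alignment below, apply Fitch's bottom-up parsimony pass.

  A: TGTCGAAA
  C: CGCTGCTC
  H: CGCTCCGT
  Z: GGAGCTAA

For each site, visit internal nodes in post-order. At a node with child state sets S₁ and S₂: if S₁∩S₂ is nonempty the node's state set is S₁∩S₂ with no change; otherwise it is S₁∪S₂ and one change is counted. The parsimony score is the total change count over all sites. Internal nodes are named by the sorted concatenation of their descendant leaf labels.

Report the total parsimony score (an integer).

14

site 0, node AH: A={T} ∪ H={C} → {C,T} (+1)
site 0, node CZ: C={C} ∪ Z={G} → {C,G} (+1)
site 0, node ACHZ: AH={C,T} ∩ CZ={C,G} → {C} (+0)
site 1, node AH: A={G} ∩ H={G} → {G} (+0)
site 1, node CZ: C={G} ∩ Z={G} → {G} (+0)
site 1, node ACHZ: AH={G} ∩ CZ={G} → {G} (+0)
site 2, node AH: A={T} ∪ H={C} → {C,T} (+1)
site 2, node CZ: C={C} ∪ Z={A} → {A,C} (+1)
site 2, node ACHZ: AH={C,T} ∩ CZ={A,C} → {C} (+0)
site 3, node AH: A={C} ∪ H={T} → {C,T} (+1)
site 3, node CZ: C={T} ∪ Z={G} → {G,T} (+1)
site 3, node ACHZ: AH={C,T} ∩ CZ={G,T} → {T} (+0)
site 4, node AH: A={G} ∪ H={C} → {C,G} (+1)
site 4, node CZ: C={G} ∪ Z={C} → {C,G} (+1)
site 4, node ACHZ: AH={C,G} ∩ CZ={C,G} → {C,G} (+0)
site 5, node AH: A={A} ∪ H={C} → {A,C} (+1)
site 5, node CZ: C={C} ∪ Z={T} → {C,T} (+1)
site 5, node ACHZ: AH={A,C} ∩ CZ={C,T} → {C} (+0)
site 6, node AH: A={A} ∪ H={G} → {A,G} (+1)
site 6, node CZ: C={T} ∪ Z={A} → {A,T} (+1)
site 6, node ACHZ: AH={A,G} ∩ CZ={A,T} → {A} (+0)
site 7, node AH: A={A} ∪ H={T} → {A,T} (+1)
site 7, node CZ: C={C} ∪ Z={A} → {A,C} (+1)
site 7, node ACHZ: AH={A,T} ∩ CZ={A,C} → {A} (+0)
per-site changes: [2, 0, 2, 2, 2, 2, 2, 2]; total = 14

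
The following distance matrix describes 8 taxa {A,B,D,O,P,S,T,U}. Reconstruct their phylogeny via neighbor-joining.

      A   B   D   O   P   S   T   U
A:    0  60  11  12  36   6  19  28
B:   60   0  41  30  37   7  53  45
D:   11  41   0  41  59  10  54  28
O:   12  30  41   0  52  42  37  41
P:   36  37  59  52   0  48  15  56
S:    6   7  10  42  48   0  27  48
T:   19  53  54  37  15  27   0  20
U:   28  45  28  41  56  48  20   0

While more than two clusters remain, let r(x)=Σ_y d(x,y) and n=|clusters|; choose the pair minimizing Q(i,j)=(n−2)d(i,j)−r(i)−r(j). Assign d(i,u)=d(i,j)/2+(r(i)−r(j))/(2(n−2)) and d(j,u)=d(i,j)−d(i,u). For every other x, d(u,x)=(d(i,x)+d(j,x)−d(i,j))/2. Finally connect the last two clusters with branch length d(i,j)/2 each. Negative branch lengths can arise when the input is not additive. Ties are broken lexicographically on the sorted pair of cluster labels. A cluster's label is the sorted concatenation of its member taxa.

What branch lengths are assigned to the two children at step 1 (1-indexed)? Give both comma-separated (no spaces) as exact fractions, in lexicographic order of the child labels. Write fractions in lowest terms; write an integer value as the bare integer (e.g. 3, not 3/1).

14,1

step 1: merge (P,T) at d=15, Q=-438; branch lengths P→14, T→1; new cluster PT
  updated: d(A,PT)=20, d(B,PT)=75/2, d(D,PT)=49, d(O,PT)=37, d(PT,S)=30, d(PT,U)=61/2
step 2: merge (B,S) at d=7, Q=-657/2; branch lengths B→45/4, S→-17/4; new cluster BS
  updated: d(A,BS)=59/2, d(BS,D)=22, d(BS,O)=65/2, d(BS,PT)=121/4, d(BS,U)=43
step 3: merge (BS,D) at d=22, Q=-881/4; branch lengths BS→377/32, D→327/32; new cluster BDS
  updated: d(A,BDS)=37/4, d(BDS,O)=103/4, d(BDS,PT)=229/8, d(BDS,U)=49/2
step 4: merge (A,O) at d=12, Q=-149; branch lengths A→-7/4, O→55/4; new cluster AO
  updated: d(AO,BDS)=23/2, d(AO,PT)=45/2, d(AO,U)=57/2
step 5: merge (AO,BDS) at d=23/2, Q=-833/8; branch lengths AO→167/32, BDS→201/32; new cluster ABDOS
  updated: d(ABDOS,PT)=317/16, d(ABDOS,U)=83/4
step 6: merge (ABDOS,PT) at d=317/16, Q=-1137/16; branch lengths ABDOS→161/32, PT→473/32; new cluster ABDOPST
  updated: d(ABDOPST,U)=503/32
step 7: merge (ABDOPST,U) at d=503/32; branch lengths ABDOPST→503/64, U→503/64; new cluster ABDOPSTU
final tree: ((((A:-7/4,O:55/4):167/32,((B:45/4,S:-17/4):377/32,D:327/32):201/32):161/32,(P:14,T:1):473/32):503/64,U:503/64)
total length: 3297/32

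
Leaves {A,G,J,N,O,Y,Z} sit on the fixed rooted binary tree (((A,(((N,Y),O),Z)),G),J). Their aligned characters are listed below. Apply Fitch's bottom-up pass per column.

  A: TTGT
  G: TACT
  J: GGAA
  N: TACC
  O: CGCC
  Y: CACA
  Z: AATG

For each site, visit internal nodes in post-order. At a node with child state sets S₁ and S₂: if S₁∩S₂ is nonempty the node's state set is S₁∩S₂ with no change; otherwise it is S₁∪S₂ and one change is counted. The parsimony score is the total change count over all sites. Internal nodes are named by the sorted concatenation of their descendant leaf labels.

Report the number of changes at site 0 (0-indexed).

4

site 0, node NY: N={T} ∪ Y={C} → {C,T} (+1)
site 0, node NOY: NY={C,T} ∩ O={C} → {C} (+0)
site 0, node NOYZ: NOY={C} ∪ Z={A} → {A,C} (+1)
site 0, node ANOYZ: A={T} ∪ NOYZ={A,C} → {A,C,T} (+1)
site 0, node AGNOYZ: ANOYZ={A,C,T} ∩ G={T} → {T} (+0)
site 0, node AGJNOYZ: AGNOYZ={T} ∪ J={G} → {G,T} (+1)
site 1, node NY: N={A} ∩ Y={A} → {A} (+0)
site 1, node NOY: NY={A} ∪ O={G} → {A,G} (+1)
site 1, node NOYZ: NOY={A,G} ∩ Z={A} → {A} (+0)
site 1, node ANOYZ: A={T} ∪ NOYZ={A} → {A,T} (+1)
site 1, node AGNOYZ: ANOYZ={A,T} ∩ G={A} → {A} (+0)
site 1, node AGJNOYZ: AGNOYZ={A} ∪ J={G} → {A,G} (+1)
site 2, node NY: N={C} ∩ Y={C} → {C} (+0)
site 2, node NOY: NY={C} ∩ O={C} → {C} (+0)
site 2, node NOYZ: NOY={C} ∪ Z={T} → {C,T} (+1)
site 2, node ANOYZ: A={G} ∪ NOYZ={C,T} → {C,G,T} (+1)
site 2, node AGNOYZ: ANOYZ={C,G,T} ∩ G={C} → {C} (+0)
site 2, node AGJNOYZ: AGNOYZ={C} ∪ J={A} → {A,C} (+1)
site 3, node NY: N={C} ∪ Y={A} → {A,C} (+1)
site 3, node NOY: NY={A,C} ∩ O={C} → {C} (+0)
site 3, node NOYZ: NOY={C} ∪ Z={G} → {C,G} (+1)
site 3, node ANOYZ: A={T} ∪ NOYZ={C,G} → {C,G,T} (+1)
site 3, node AGNOYZ: ANOYZ={C,G,T} ∩ G={T} → {T} (+0)
site 3, node AGJNOYZ: AGNOYZ={T} ∪ J={A} → {A,T} (+1)
per-site changes: [4, 3, 3, 4]; total = 14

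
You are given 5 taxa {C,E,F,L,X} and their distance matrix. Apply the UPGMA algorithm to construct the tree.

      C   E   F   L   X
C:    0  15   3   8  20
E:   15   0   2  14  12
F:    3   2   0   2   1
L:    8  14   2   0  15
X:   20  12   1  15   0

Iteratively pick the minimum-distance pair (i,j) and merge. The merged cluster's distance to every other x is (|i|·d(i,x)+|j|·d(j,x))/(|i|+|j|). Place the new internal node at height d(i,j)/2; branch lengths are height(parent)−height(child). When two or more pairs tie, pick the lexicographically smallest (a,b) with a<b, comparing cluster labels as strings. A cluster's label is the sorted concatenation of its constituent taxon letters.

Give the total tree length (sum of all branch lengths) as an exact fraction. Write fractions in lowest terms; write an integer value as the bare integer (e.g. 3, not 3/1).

39/2

1. join F+X (d=1) ⇒ FX; edges |F|=1/2, |X|=1/2
  updated: d(C,FX)=23/2, d(E,FX)=7, d(FX,L)=17/2
2. join E+FX (d=7) ⇒ EFX; edges |E|=7/2, |FX|=3
  updated: d(C,EFX)=38/3, d(EFX,L)=31/3
3. join C+L (d=8) ⇒ CL; edges |C|=4, |L|=4
  updated: d(CL,EFX)=23/2
4. join CL+EFX (d=23/2) ⇒ CEFLX; edges |CL|=7/4, |EFX|=9/4
final tree: ((C:4,L:4):7/4,(E:7/2,(F:1/2,X:1/2):3):9/4)
total length: 39/2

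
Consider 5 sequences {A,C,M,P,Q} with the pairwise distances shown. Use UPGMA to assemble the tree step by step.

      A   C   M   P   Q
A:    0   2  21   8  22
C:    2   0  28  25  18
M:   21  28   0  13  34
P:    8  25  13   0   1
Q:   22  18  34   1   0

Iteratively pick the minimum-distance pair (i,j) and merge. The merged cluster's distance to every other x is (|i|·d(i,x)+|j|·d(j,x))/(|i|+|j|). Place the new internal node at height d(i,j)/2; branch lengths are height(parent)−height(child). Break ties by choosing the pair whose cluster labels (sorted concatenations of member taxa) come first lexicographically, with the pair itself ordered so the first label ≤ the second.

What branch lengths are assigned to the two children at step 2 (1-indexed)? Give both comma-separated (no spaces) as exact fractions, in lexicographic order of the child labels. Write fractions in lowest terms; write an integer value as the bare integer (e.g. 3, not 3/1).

1,1

1. join P+Q (d=1) ⇒ PQ; edges |P|=1/2, |Q|=1/2
  updated: d(A,PQ)=15, d(C,PQ)=43/2, d(M,PQ)=47/2
2. join A+C (d=2) ⇒ AC; edges |A|=1, |C|=1
  updated: d(AC,M)=49/2, d(AC,PQ)=73/4
3. join AC+PQ (d=73/4) ⇒ ACPQ; edges |AC|=65/8, |PQ|=69/8
  updated: d(ACPQ,M)=24
4. join ACPQ+M (d=24) ⇒ ACMPQ; edges |ACPQ|=23/8, |M|=12
final tree: (((A:1,C:1):65/8,(P:1/2,Q:1/2):69/8):23/8,M:12)
total length: 277/8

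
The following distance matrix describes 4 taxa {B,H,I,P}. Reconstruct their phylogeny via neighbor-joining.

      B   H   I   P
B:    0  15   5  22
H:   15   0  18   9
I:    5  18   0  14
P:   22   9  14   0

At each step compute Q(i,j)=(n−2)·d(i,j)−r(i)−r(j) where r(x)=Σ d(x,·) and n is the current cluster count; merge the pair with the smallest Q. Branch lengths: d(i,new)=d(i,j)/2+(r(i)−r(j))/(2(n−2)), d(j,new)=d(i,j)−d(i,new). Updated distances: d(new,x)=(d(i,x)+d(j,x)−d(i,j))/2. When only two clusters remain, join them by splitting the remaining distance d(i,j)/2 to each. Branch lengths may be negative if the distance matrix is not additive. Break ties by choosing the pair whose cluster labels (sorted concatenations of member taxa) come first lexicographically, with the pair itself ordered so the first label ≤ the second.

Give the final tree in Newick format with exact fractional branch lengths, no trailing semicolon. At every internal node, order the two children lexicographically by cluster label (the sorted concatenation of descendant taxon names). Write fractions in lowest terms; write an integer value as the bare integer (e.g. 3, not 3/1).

iteration 1: select B,I (d=5, Q=-69); attach at lengths (15/4, 5/4); label the merged cluster BI
  updated: d(BI,H)=14, d(BI,P)=31/2
iteration 2: select BI,H (d=14, Q=-77/2); attach at lengths (41/4, 15/4); label the merged cluster BHI
  updated: d(BHI,P)=21/4
iteration 3: select BHI,P (d=21/4); attach at lengths (21/8, 21/8); label the merged cluster BHIP
final tree: (((B:15/4,I:5/4):41/4,H:15/4):21/8,P:21/8)
total length: 97/4

(((B:15/4,I:5/4):41/4,H:15/4):21/8,P:21/8)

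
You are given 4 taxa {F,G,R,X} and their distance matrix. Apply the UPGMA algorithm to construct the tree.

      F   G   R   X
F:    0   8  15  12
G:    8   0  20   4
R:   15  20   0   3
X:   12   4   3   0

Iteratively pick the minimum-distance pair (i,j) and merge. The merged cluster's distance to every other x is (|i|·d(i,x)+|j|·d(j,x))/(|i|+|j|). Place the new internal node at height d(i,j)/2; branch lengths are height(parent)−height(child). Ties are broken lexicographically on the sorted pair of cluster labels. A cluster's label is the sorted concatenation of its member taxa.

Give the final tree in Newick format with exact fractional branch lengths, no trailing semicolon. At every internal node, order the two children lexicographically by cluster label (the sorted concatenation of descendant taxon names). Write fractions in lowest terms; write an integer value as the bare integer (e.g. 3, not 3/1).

((F:4,G:4):19/8,(R:3/2,X:3/2):39/8)

step 1: merge (R,X) at d=3; branch lengths R→3/2, X→3/2; new cluster RX
  updated: d(F,RX)=27/2, d(G,RX)=12
step 2: merge (F,G) at d=8; branch lengths F→4, G→4; new cluster FG
  updated: d(FG,RX)=51/4
step 3: merge (FG,RX) at d=51/4; branch lengths FG→19/8, RX→39/8; new cluster FGRX
final tree: ((F:4,G:4):19/8,(R:3/2,X:3/2):39/8)
total length: 73/4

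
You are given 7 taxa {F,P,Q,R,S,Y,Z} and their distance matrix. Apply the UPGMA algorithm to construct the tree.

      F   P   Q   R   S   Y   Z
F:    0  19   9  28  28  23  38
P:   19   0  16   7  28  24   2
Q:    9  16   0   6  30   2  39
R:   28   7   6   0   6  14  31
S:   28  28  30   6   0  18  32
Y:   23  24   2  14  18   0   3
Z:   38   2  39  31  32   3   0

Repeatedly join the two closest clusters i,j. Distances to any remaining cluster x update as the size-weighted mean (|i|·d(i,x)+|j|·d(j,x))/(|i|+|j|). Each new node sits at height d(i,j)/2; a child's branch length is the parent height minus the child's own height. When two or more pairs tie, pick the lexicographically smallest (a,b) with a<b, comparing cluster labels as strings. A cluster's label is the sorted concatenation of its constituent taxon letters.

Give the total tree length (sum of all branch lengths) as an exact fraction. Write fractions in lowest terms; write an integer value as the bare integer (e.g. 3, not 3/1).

1411/30

iteration 1: select P,Z (d=2); attach at lengths (1, 1); label the merged cluster PZ
  updated: d(F,PZ)=57/2, d(PZ,Q)=55/2, d(PZ,R)=19, d(PZ,S)=30, d(PZ,Y)=27/2
iteration 2: select Q,Y (d=2); attach at lengths (1, 1); label the merged cluster QY
  updated: d(F,QY)=16, d(PZ,QY)=41/2, d(QY,R)=10, d(QY,S)=24
iteration 3: select R,S (d=6); attach at lengths (3, 3); label the merged cluster RS
  updated: d(F,RS)=28, d(PZ,RS)=49/2, d(QY,RS)=17
iteration 4: select F,QY (d=16); attach at lengths (8, 7); label the merged cluster FQY
  updated: d(FQY,PZ)=139/6, d(FQY,RS)=62/3
iteration 5: select FQY,RS (d=62/3); attach at lengths (7/3, 22/3); label the merged cluster FQRSY
  updated: d(FQRSY,PZ)=237/10
iteration 6: select FQRSY,PZ (d=237/10); attach at lengths (91/60, 217/20); label the merged cluster FPQRSYZ
final tree: (((F:8,(Q:1,Y:1):7):7/3,(R:3,S:3):22/3):91/60,(P:1,Z:1):217/20)
total length: 1411/30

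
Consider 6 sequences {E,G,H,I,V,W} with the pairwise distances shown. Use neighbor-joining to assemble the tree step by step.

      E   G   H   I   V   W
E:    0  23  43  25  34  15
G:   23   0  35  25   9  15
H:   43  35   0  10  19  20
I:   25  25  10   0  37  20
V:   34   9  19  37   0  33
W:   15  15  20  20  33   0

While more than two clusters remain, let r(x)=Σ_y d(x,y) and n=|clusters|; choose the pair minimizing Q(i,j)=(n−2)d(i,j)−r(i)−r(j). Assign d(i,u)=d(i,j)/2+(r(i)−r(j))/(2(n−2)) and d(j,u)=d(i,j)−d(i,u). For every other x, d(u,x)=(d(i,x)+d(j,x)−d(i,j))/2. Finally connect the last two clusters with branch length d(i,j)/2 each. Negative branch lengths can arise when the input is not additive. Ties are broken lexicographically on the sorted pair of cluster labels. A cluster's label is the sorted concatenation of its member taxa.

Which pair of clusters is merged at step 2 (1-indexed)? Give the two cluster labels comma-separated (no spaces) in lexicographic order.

iteration 1: select H,I (d=10, Q=-204); attach at lengths (25/4, 15/4); label the merged cluster HI
  updated: d(E,HI)=29, d(G,HI)=25, d(HI,V)=23, d(HI,W)=15
iteration 2: select G,V (d=9, Q=-144); attach at lengths (0, 9); label the merged cluster GV
  updated: d(E,GV)=24, d(GV,HI)=39/2, d(GV,W)=39/2
iteration 3: select E,W (d=15, Q=-175/2); attach at lengths (97/8, 23/8); label the merged cluster EW
  updated: d(EW,GV)=57/4, d(EW,HI)=29/2
iteration 4: select EW,GV (d=57/4, Q=-193/4); attach at lengths (37/8, 77/8); label the merged cluster EGVW
  updated: d(EGVW,HI)=79/8
iteration 5: select EGVW,HI (d=79/8); attach at lengths (79/16, 79/16); label the merged cluster EGHIVW
final tree: (((E:97/8,W:23/8):37/8,(G:0,V:9):77/8):79/16,(H:25/4,I:15/4):79/16)
total length: 465/8

G,V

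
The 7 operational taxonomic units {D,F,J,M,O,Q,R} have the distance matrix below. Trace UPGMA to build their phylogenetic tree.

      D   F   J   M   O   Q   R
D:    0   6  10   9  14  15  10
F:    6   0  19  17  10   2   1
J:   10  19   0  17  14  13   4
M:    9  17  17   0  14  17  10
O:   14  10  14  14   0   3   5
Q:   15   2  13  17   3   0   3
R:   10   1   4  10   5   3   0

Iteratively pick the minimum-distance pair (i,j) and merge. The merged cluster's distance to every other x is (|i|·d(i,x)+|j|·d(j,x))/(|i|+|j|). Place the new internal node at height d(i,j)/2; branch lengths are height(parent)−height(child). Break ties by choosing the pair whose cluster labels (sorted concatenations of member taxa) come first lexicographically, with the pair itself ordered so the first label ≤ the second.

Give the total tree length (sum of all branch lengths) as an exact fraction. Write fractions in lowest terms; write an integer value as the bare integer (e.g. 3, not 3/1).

step 1: merge (F,R) at d=1; branch lengths F→1/2, R→1/2; new cluster FR
  updated: d(D,FR)=8, d(FR,J)=23/2, d(FR,M)=27/2, d(FR,O)=15/2, d(FR,Q)=5/2
step 2: merge (FR,Q) at d=5/2; branch lengths FR→3/4, Q→5/4; new cluster FQR
  updated: d(D,FQR)=31/3, d(FQR,J)=12, d(FQR,M)=44/3, d(FQR,O)=6
step 3: merge (FQR,O) at d=6; branch lengths FQR→7/4, O→3; new cluster FOQR
  updated: d(D,FOQR)=45/4, d(FOQR,J)=25/2, d(FOQR,M)=29/2
step 4: merge (D,M) at d=9; branch lengths D→9/2, M→9/2; new cluster DM
  updated: d(DM,FOQR)=103/8, d(DM,J)=27/2
step 5: merge (FOQR,J) at d=25/2; branch lengths FOQR→13/4, J→25/4; new cluster FJOQR
  updated: d(DM,FJOQR)=13
step 6: merge (DM,FJOQR) at d=13; branch lengths DM→2, FJOQR→1/4; new cluster DFJMOQR
final tree: ((D:9/2,M:9/2):2,((((F:1/2,R:1/2):3/4,Q:5/4):7/4,O:3):13/4,J:25/4):1/4)
total length: 57/2

57/2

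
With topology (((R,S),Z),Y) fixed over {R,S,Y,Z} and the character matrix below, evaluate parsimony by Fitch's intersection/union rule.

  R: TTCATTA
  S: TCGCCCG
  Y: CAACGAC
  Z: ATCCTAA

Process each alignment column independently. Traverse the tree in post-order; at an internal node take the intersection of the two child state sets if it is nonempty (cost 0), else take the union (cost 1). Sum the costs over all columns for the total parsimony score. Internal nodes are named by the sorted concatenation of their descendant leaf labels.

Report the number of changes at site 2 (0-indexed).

site 0, node RS: R={T} ∩ S={T} → {T} (+0)
site 0, node RSZ: RS={T} ∪ Z={A} → {A,T} (+1)
site 0, node RSYZ: RSZ={A,T} ∪ Y={C} → {A,C,T} (+1)
site 1, node RS: R={T} ∪ S={C} → {C,T} (+1)
site 1, node RSZ: RS={C,T} ∩ Z={T} → {T} (+0)
site 1, node RSYZ: RSZ={T} ∪ Y={A} → {A,T} (+1)
site 2, node RS: R={C} ∪ S={G} → {C,G} (+1)
site 2, node RSZ: RS={C,G} ∩ Z={C} → {C} (+0)
site 2, node RSYZ: RSZ={C} ∪ Y={A} → {A,C} (+1)
site 3, node RS: R={A} ∪ S={C} → {A,C} (+1)
site 3, node RSZ: RS={A,C} ∩ Z={C} → {C} (+0)
site 3, node RSYZ: RSZ={C} ∩ Y={C} → {C} (+0)
site 4, node RS: R={T} ∪ S={C} → {C,T} (+1)
site 4, node RSZ: RS={C,T} ∩ Z={T} → {T} (+0)
site 4, node RSYZ: RSZ={T} ∪ Y={G} → {G,T} (+1)
site 5, node RS: R={T} ∪ S={C} → {C,T} (+1)
site 5, node RSZ: RS={C,T} ∪ Z={A} → {A,C,T} (+1)
site 5, node RSYZ: RSZ={A,C,T} ∩ Y={A} → {A} (+0)
site 6, node RS: R={A} ∪ S={G} → {A,G} (+1)
site 6, node RSZ: RS={A,G} ∩ Z={A} → {A} (+0)
site 6, node RSYZ: RSZ={A} ∪ Y={C} → {A,C} (+1)
per-site changes: [2, 2, 2, 1, 2, 2, 2]; total = 13

2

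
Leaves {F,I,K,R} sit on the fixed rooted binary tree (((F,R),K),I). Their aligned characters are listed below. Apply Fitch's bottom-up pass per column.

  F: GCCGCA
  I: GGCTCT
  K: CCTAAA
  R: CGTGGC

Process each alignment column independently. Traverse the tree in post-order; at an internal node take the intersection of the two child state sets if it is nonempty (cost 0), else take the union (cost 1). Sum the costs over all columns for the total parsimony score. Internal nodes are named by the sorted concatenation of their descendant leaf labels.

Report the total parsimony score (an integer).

[col 0] FR: children F:{G}, R:{C} ∪→ {C,G}; cost 1
[col 0] FKR: children FR:{C,G}, K:{C} ∩→ {C}; cost 0
[col 0] FIKR: children FKR:{C}, I:{G} ∪→ {C,G}; cost 1
[col 1] FR: children F:{C}, R:{G} ∪→ {C,G}; cost 1
[col 1] FKR: children FR:{C,G}, K:{C} ∩→ {C}; cost 0
[col 1] FIKR: children FKR:{C}, I:{G} ∪→ {C,G}; cost 1
[col 2] FR: children F:{C}, R:{T} ∪→ {C,T}; cost 1
[col 2] FKR: children FR:{C,T}, K:{T} ∩→ {T}; cost 0
[col 2] FIKR: children FKR:{T}, I:{C} ∪→ {C,T}; cost 1
[col 3] FR: children F:{G}, R:{G} ∩→ {G}; cost 0
[col 3] FKR: children FR:{G}, K:{A} ∪→ {A,G}; cost 1
[col 3] FIKR: children FKR:{A,G}, I:{T} ∪→ {A,G,T}; cost 1
[col 4] FR: children F:{C}, R:{G} ∪→ {C,G}; cost 1
[col 4] FKR: children FR:{C,G}, K:{A} ∪→ {A,C,G}; cost 1
[col 4] FIKR: children FKR:{A,C,G}, I:{C} ∩→ {C}; cost 0
[col 5] FR: children F:{A}, R:{C} ∪→ {A,C}; cost 1
[col 5] FKR: children FR:{A,C}, K:{A} ∩→ {A}; cost 0
[col 5] FIKR: children FKR:{A}, I:{T} ∪→ {A,T}; cost 1
per-site changes: [2, 2, 2, 2, 2, 2]; total = 12

12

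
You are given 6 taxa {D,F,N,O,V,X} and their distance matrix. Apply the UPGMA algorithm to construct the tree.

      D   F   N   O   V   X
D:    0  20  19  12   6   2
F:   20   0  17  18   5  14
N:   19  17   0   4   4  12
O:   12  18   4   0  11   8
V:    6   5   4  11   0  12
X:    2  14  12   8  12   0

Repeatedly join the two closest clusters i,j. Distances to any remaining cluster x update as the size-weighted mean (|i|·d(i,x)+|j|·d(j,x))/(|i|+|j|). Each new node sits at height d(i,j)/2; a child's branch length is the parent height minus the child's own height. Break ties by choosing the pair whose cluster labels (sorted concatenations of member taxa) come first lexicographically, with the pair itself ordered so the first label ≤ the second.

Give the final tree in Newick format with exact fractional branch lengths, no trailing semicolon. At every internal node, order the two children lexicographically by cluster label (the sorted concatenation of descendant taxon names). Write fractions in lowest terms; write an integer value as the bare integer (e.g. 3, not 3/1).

((D:1,X:1):87/16,((F:5/2,V:5/2):15/4,(N:2,O:2):17/4):3/16)

iteration 1: select D,X (d=2); attach at lengths (1, 1); label the merged cluster DX
  updated: d(DX,F)=17, d(DX,N)=31/2, d(DX,O)=10, d(DX,V)=9
iteration 2: select N,O (d=4); attach at lengths (2, 2); label the merged cluster NO
  updated: d(DX,NO)=51/4, d(F,NO)=35/2, d(NO,V)=15/2
iteration 3: select F,V (d=5); attach at lengths (5/2, 5/2); label the merged cluster FV
  updated: d(DX,FV)=13, d(FV,NO)=25/2
iteration 4: select FV,NO (d=25/2); attach at lengths (15/4, 17/4); label the merged cluster FNOV
  updated: d(DX,FNOV)=103/8
iteration 5: select DX,FNOV (d=103/8); attach at lengths (87/16, 3/16); label the merged cluster DFNOVX
final tree: ((D:1,X:1):87/16,((F:5/2,V:5/2):15/4,(N:2,O:2):17/4):3/16)
total length: 197/8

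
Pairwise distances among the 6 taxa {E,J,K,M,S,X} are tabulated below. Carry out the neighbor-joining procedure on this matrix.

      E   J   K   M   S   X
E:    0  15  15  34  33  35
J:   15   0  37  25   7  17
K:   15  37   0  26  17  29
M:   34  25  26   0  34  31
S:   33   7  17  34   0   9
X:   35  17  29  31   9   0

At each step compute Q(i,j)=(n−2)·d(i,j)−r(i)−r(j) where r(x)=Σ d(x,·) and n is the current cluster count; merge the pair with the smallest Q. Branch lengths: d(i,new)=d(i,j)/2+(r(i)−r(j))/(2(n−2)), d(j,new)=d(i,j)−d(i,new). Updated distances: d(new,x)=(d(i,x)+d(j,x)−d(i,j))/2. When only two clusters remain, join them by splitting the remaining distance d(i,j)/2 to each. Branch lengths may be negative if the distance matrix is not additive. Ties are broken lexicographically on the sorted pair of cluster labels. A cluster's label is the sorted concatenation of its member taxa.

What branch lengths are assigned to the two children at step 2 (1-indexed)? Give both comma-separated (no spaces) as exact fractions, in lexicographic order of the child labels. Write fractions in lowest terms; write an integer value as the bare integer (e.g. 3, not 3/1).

iteration 1: select E,K (d=15, Q=-196); attach at lengths (17/2, 13/2); label the merged cluster EK
  updated: d(EK,J)=37/2, d(EK,M)=45/2, d(EK,S)=35/2, d(EK,X)=49/2
iteration 2: select EK,M (d=45/2, Q=-128); attach at lengths (19/3, 97/6); label the merged cluster EKM
  updated: d(EKM,J)=21/2, d(EKM,S)=29/2, d(EKM,X)=33/2
iteration 3: select EKM,J (d=21/2, Q=-55); attach at lengths (7, 7/2); label the merged cluster EJKM
  updated: d(EJKM,S)=11/2, d(EJKM,X)=23/2
iteration 4: select EJKM,S (d=11/2, Q=-26); attach at lengths (4, 3/2); label the merged cluster EJKMS
  updated: d(EJKMS,X)=15/2
iteration 5: select EJKMS,X (d=15/2); attach at lengths (15/4, 15/4); label the merged cluster EJKMSX
final tree: (((((E:17/2,K:13/2):19/3,M:97/6):7,J:7/2):4,S:3/2):15/4,X:15/4)
total length: 61

19/3,97/6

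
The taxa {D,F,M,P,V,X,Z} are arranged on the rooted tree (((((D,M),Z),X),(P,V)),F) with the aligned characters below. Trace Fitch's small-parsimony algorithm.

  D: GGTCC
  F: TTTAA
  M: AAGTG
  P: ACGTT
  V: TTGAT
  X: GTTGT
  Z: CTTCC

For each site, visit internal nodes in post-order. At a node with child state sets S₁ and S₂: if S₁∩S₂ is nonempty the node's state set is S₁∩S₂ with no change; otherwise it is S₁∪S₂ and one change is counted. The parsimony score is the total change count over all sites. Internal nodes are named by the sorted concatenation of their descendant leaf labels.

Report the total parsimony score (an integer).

site 0, node DM: D={G} ∪ M={A} → {A,G} (+1)
site 0, node DMZ: DM={A,G} ∪ Z={C} → {A,C,G} (+1)
site 0, node DMXZ: DMZ={A,C,G} ∩ X={G} → {G} (+0)
site 0, node PV: P={A} ∪ V={T} → {A,T} (+1)
site 0, node DMPVXZ: DMXZ={G} ∪ PV={A,T} → {A,G,T} (+1)
site 0, node DFMPVXZ: DMPVXZ={A,G,T} ∩ F={T} → {T} (+0)
site 1, node DM: D={G} ∪ M={A} → {A,G} (+1)
site 1, node DMZ: DM={A,G} ∪ Z={T} → {A,G,T} (+1)
site 1, node DMXZ: DMZ={A,G,T} ∩ X={T} → {T} (+0)
site 1, node PV: P={C} ∪ V={T} → {C,T} (+1)
site 1, node DMPVXZ: DMXZ={T} ∩ PV={C,T} → {T} (+0)
site 1, node DFMPVXZ: DMPVXZ={T} ∩ F={T} → {T} (+0)
site 2, node DM: D={T} ∪ M={G} → {G,T} (+1)
site 2, node DMZ: DM={G,T} ∩ Z={T} → {T} (+0)
site 2, node DMXZ: DMZ={T} ∩ X={T} → {T} (+0)
site 2, node PV: P={G} ∩ V={G} → {G} (+0)
site 2, node DMPVXZ: DMXZ={T} ∪ PV={G} → {G,T} (+1)
site 2, node DFMPVXZ: DMPVXZ={G,T} ∩ F={T} → {T} (+0)
site 3, node DM: D={C} ∪ M={T} → {C,T} (+1)
site 3, node DMZ: DM={C,T} ∩ Z={C} → {C} (+0)
site 3, node DMXZ: DMZ={C} ∪ X={G} → {C,G} (+1)
site 3, node PV: P={T} ∪ V={A} → {A,T} (+1)
site 3, node DMPVXZ: DMXZ={C,G} ∪ PV={A,T} → {A,C,G,T} (+1)
site 3, node DFMPVXZ: DMPVXZ={A,C,G,T} ∩ F={A} → {A} (+0)
site 4, node DM: D={C} ∪ M={G} → {C,G} (+1)
site 4, node DMZ: DM={C,G} ∩ Z={C} → {C} (+0)
site 4, node DMXZ: DMZ={C} ∪ X={T} → {C,T} (+1)
site 4, node PV: P={T} ∩ V={T} → {T} (+0)
site 4, node DMPVXZ: DMXZ={C,T} ∩ PV={T} → {T} (+0)
site 4, node DFMPVXZ: DMPVXZ={T} ∪ F={A} → {A,T} (+1)
per-site changes: [4, 3, 2, 4, 3]; total = 16

16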